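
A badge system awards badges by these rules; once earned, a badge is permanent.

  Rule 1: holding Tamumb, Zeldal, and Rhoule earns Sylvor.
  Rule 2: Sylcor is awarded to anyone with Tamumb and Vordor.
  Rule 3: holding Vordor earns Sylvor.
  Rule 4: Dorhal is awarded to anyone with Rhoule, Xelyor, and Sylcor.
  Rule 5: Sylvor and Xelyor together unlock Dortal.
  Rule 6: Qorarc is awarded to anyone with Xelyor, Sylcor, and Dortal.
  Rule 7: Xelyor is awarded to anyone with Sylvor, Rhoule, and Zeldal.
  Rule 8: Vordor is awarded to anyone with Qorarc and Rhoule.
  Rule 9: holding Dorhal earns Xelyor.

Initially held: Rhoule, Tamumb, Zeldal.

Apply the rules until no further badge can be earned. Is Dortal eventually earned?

Yes

With Tamumb, Zeldal, and Rhoule, Sylvor is earned (Rule 1).
With Sylvor, Rhoule, and Zeldal, Xelyor is earned (Rule 7).
With Sylvor and Xelyor, Dortal is earned (Rule 5).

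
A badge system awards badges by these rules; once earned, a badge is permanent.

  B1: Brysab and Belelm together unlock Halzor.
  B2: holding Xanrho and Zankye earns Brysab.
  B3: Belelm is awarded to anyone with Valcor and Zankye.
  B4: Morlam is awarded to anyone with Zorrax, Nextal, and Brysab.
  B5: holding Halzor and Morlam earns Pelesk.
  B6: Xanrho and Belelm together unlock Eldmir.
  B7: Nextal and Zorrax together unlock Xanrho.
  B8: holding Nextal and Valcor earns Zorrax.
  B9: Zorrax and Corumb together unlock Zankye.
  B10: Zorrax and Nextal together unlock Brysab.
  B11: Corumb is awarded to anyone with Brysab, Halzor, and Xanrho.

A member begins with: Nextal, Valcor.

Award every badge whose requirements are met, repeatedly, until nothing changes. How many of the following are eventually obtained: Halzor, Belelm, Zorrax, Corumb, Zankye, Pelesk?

With Nextal and Valcor, Zorrax is earned (B8).
Halzor would need Brysab and Belelm (B1), but Belelm is never earned.
Belelm would need Valcor and Zankye (B3), but Zankye is never earned.
Zorrax: reached.
Corumb would need Brysab, Halzor, and Xanrho (B11), but Halzor is never earned.
Zankye would need Zorrax and Corumb (B9), but Corumb is never earned.
Pelesk would need Halzor and Morlam (B5), but Halzor is never earned.
Reached: Zorrax — 1 of the 6.

1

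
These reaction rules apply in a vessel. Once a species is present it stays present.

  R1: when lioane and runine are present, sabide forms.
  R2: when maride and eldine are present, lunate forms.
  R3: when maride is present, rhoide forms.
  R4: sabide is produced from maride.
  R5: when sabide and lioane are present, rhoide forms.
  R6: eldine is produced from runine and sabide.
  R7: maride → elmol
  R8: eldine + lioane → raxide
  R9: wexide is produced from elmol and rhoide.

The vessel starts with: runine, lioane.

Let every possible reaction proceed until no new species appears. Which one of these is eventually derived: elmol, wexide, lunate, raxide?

lioane and runine present → sabide forms (R1).
runine and sabide present → eldine forms (R6).
eldine and lioane present → raxide forms (R8).
wexide would need elmol and rhoide (R9), but elmol never forms. lunate would need maride and eldine (R2), but maride never forms. elmol would need maride (R7), but maride never forms.

raxide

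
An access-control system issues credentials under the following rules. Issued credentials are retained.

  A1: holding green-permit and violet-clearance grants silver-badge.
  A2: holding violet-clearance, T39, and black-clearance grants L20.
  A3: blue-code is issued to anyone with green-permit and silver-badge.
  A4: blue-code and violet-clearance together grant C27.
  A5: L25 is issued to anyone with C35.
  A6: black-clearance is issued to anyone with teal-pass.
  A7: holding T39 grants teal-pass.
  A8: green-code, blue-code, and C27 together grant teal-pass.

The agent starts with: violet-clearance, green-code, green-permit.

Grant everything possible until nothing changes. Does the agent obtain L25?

L25 would need C35 (A5), but C35 is never granted.

No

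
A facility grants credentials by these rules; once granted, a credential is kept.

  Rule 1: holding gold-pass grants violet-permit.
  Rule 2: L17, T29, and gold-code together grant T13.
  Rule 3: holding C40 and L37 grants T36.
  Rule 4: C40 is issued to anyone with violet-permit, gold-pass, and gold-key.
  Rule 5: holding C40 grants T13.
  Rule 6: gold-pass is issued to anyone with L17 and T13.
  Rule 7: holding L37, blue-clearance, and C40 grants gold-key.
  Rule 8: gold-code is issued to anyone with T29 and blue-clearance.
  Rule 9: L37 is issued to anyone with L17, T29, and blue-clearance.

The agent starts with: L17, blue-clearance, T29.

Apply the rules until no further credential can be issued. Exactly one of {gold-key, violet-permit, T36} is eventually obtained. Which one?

Holding T29 and blue-clearance grants gold-code (Rule 8).
Holding L17, T29, and gold-code grants T13 (Rule 2).
Holding L17 and T13 grants gold-pass (Rule 6).
Holding gold-pass grants violet-permit (Rule 1).
T36 would need C40 and L37 (Rule 3), but C40 is never granted. gold-key would need L37, blue-clearance, and C40 (Rule 7), but C40 is never granted.

violet-permit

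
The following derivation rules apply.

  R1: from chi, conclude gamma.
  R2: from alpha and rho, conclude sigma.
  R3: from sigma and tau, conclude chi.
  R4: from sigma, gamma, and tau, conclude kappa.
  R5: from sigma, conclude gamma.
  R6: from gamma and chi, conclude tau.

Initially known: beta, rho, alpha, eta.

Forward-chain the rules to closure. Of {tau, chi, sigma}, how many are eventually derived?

1

alpha and rho hold, so sigma follows (R2).
tau would need gamma and chi (R6), but chi is never established.
chi would need sigma and tau (R3), but tau is never established.
sigma: reached.
Reached: sigma — 1 of the 3.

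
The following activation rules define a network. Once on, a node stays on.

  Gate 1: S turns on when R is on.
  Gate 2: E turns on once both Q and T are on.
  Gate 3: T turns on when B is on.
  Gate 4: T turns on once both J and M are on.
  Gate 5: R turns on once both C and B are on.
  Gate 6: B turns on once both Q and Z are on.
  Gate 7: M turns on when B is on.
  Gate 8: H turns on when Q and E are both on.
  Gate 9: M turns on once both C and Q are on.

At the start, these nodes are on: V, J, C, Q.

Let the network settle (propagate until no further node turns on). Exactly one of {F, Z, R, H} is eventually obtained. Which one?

Gate 9: C and Q on → M on.
J and M are on, so T turns on (Gate 4).
Q and T are on, so E turns on (Gate 2).
Q and E are on, so H turns on (Gate 8).
R would need C and B (Gate 5), but B never turns on. No rule produces Z, and it is not given. No rule produces F, and it is not given.

H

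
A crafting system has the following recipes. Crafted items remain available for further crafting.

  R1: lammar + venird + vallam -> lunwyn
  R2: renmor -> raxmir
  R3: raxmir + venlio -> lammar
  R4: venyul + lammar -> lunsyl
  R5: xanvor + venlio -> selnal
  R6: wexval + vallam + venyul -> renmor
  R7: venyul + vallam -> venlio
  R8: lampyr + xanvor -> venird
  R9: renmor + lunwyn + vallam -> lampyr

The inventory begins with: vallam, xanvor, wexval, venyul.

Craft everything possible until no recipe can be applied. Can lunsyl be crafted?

Yes

wexval + vallam + venyul -> renmor (R6).
venyul + vallam -> venlio (R7).
renmor -> raxmir (R2).
Using R3, raxmir and venlio make lammar.
venyul + lammar -> lunsyl (R4).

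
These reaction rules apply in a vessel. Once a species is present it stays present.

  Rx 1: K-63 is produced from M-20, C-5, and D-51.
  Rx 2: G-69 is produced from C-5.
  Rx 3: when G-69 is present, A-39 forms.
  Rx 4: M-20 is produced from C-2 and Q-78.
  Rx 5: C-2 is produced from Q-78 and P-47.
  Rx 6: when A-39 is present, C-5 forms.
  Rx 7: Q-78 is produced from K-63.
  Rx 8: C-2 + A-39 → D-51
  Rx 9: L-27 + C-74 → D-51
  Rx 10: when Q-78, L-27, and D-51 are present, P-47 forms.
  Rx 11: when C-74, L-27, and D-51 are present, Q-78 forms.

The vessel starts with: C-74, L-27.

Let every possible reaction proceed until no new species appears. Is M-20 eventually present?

L-27 and C-74 present → D-51 forms (Rx 9).
C-74, L-27, and D-51 present → Q-78 forms (Rx 11).
Q-78, L-27, and D-51 present → P-47 forms (Rx 10).
Q-78 and P-47 present → C-2 forms (Rx 5).
C-2 and Q-78 present → M-20 forms (Rx 4).

Yes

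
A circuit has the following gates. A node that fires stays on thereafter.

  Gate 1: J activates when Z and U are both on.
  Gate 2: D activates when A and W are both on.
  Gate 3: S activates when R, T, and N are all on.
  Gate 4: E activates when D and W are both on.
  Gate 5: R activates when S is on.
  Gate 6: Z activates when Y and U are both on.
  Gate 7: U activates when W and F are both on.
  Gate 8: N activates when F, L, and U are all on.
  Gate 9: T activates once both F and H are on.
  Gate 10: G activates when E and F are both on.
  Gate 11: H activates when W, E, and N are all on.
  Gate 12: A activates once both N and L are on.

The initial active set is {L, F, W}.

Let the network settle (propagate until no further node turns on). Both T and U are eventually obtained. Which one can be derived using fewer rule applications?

U

U: W and F are on, so U activates (Gate 7). [1 rule application]
T: W and F are on, so U activates (Gate 7). F, L, and U are on, so N activates (Gate 8). Gate 12: N and L on → A on. A and W are on, so D activates (Gate 2). D and W are on, so E activates (Gate 4). W, E, and N are on, so H activates (Gate 11). Gate 9: F and H on → T on. [7 rule applications]
U needs fewer.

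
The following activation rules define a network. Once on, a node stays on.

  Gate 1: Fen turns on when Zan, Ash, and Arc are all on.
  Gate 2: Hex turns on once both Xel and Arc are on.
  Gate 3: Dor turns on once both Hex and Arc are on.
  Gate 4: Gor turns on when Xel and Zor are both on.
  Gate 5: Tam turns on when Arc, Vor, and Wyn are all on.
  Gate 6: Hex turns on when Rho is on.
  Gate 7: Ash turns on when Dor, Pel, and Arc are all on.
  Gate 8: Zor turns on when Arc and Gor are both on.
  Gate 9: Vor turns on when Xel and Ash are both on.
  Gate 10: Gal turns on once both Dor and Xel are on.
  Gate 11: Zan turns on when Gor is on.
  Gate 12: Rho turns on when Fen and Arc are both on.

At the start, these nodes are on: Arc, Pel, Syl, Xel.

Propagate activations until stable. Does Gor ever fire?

Gor would need Xel and Zor (Gate 4), but Zor never turns on.

No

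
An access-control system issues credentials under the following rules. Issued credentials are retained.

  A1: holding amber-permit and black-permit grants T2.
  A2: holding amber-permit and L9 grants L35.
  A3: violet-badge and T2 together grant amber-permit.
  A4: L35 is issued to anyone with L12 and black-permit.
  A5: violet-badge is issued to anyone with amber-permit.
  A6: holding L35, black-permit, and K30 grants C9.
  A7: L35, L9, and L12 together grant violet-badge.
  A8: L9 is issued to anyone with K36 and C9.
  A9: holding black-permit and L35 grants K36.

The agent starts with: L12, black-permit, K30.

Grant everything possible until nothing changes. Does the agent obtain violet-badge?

Holding L12 and black-permit grants L35 (A4).
Holding black-permit and L35 grants K36 (A9).
Holding L35, black-permit, and K30 grants C9 (A6).
Holding K36 and C9 grants L9 (A8).
Holding L35, L9, and L12 grants violet-badge (A7).

Yes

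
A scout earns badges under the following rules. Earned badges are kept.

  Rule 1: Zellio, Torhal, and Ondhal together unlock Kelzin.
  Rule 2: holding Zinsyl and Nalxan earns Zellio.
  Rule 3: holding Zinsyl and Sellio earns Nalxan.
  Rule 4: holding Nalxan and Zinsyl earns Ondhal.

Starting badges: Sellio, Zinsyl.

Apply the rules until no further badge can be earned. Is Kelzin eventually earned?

No

Kelzin would need Zellio, Torhal, and Ondhal (Rule 1), but Torhal is never earned.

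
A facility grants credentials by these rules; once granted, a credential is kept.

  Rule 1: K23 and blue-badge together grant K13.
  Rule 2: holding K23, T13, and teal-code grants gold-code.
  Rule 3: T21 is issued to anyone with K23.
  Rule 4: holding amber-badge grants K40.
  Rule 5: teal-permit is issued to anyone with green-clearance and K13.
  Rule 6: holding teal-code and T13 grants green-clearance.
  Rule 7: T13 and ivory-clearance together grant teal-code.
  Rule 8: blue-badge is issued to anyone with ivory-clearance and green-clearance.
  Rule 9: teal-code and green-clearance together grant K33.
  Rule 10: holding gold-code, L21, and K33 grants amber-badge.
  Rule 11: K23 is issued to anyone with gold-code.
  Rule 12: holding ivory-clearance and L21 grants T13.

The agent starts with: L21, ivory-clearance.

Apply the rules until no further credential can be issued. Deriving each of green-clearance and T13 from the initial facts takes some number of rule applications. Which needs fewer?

T13: Holding ivory-clearance and L21 grants T13 (Rule 12). [1 rule application]
green-clearance: Holding ivory-clearance and L21 grants T13 (Rule 12). Holding T13 and ivory-clearance grants teal-code (Rule 7). Holding teal-code and T13 grants green-clearance (Rule 6). [3 rule applications]
T13 needs fewer.

T13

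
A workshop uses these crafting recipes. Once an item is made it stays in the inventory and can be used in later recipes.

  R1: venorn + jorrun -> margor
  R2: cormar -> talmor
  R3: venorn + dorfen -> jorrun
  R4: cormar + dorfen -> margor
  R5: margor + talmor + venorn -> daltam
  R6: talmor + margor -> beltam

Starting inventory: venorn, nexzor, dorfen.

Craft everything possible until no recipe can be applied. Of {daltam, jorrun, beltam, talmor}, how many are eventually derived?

1

venorn + dorfen -> jorrun (R3).
daltam would need margor, talmor, and venorn (R5), but talmor is never obtained.
jorrun: reached.
beltam would need talmor and margor (R6), but talmor is never obtained.
talmor would need cormar (R2), but cormar is never obtained.
Reached: jorrun — 1 of the 4.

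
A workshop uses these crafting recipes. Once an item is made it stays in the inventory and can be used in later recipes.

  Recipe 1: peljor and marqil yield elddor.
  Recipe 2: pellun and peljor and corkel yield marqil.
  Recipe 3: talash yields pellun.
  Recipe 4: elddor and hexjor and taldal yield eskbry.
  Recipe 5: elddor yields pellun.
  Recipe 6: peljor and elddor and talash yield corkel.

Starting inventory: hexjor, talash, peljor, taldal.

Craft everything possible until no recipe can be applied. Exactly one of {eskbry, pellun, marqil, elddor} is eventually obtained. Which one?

pellun

talash → pellun (Recipe 3).
eskbry would need elddor, hexjor, and taldal (Recipe 4), but elddor is never obtained. marqil would need pellun, peljor, and corkel (Recipe 2), but corkel is never obtained. elddor would need peljor and marqil (Recipe 1), but marqil is never obtained.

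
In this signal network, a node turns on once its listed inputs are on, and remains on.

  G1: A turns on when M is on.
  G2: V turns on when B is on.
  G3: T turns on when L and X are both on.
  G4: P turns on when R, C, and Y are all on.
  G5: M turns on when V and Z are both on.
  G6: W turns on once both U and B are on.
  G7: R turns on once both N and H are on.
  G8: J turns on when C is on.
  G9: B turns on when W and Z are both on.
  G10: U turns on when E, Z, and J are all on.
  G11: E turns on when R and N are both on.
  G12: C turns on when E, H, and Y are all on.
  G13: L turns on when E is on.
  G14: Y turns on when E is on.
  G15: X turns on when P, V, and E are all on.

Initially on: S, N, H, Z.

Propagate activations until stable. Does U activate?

N and H are on, so R turns on (G7).
G11: R and N on → E on.
G14: E on → Y on.
E, H, and Y are on, so C turns on (G12).
G8: C on → J on.
G10: E, Z, and J on → U on.

Yes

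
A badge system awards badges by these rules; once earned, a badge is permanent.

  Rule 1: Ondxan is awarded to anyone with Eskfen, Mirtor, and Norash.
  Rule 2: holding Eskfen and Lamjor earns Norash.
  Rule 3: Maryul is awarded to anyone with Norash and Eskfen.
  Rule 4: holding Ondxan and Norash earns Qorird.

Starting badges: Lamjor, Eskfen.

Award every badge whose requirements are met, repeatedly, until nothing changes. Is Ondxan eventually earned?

No

Ondxan would need Eskfen, Mirtor, and Norash (Rule 1), but Mirtor is never earned.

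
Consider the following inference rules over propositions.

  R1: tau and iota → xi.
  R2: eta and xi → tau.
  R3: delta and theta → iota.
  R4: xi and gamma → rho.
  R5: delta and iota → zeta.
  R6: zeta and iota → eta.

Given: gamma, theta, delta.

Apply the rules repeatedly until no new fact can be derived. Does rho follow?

rho would need xi and gamma (R4), but xi is never established.

No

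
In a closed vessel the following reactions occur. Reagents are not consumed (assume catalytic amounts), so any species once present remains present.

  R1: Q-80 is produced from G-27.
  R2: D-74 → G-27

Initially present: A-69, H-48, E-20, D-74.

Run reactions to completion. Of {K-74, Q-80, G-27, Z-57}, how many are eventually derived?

D-74 present → G-27 forms (R2).
G-27 present → Q-80 forms (R1).
No rule produces K-74, and it is not given.
Q-80: reached.
G-27: reached.
No rule produces Z-57, and it is not given.
Reached: Q-80 and G-27 — 2 of the 4.

2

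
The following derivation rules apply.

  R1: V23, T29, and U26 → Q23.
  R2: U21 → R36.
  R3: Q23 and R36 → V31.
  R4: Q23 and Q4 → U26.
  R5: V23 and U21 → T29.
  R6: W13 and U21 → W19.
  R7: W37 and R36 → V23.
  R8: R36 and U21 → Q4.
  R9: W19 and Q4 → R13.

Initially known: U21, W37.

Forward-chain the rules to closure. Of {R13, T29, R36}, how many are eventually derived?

From U21, R2 gives R36.
W37 and R36 hold, so V23 follows (R7).
From V23 and U21, R5 gives T29.
R13 would need W19 and Q4 (R9), but W19 is never established.
T29: reached.
R36: reached.
Reached: T29 and R36 — 2 of the 3.

2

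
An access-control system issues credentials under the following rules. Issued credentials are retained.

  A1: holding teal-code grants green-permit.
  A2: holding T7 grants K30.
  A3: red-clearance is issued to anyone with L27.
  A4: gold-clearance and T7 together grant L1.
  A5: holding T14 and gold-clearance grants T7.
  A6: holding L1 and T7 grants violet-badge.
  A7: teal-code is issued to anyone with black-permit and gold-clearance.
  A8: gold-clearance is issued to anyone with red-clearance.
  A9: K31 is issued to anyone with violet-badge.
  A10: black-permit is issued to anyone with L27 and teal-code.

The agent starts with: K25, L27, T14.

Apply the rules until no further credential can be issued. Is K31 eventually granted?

Yes

Holding L27 grants red-clearance (A3).
Holding red-clearance grants gold-clearance (A8).
Holding T14 and gold-clearance grants T7 (A5).
Holding gold-clearance and T7 grants L1 (A4).
Holding L1 and T7 grants violet-badge (A6).
Holding violet-badge grants K31 (A9).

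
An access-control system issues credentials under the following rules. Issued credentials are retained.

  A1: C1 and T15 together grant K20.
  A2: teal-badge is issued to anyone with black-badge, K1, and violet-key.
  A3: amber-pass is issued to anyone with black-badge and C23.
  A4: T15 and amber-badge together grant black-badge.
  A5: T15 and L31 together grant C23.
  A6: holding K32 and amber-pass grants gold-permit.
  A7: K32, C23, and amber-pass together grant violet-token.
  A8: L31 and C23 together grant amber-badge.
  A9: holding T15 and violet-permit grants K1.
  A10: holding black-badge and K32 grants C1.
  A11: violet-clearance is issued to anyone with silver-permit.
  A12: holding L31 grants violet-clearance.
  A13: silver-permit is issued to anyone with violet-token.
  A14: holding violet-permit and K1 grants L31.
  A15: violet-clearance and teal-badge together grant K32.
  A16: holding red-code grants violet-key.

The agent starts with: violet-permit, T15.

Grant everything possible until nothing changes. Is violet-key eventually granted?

violet-key would need red-code (A16), but red-code is never granted.

No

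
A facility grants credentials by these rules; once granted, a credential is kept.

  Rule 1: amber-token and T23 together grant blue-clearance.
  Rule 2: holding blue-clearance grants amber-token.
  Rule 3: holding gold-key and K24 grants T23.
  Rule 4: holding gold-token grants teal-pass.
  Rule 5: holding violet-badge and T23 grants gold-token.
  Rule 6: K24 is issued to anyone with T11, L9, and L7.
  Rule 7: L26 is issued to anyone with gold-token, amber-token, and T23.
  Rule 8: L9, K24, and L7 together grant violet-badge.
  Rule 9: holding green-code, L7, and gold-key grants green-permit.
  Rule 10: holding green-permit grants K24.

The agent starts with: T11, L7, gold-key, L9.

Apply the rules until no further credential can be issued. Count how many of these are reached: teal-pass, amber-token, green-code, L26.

Holding T11, L9, and L7 grants K24 (Rule 6).
Holding L9, K24, and L7 grants violet-badge (Rule 8).
Holding gold-key and K24 grants T23 (Rule 3).
Holding violet-badge and T23 grants gold-token (Rule 5).
Holding gold-token grants teal-pass (Rule 4).
teal-pass: reached.
amber-token would need blue-clearance (Rule 2), but blue-clearance is never granted.
No rule produces green-code, and it is not given.
L26 would need gold-token, amber-token, and T23 (Rule 7), but amber-token is never granted.
Reached: teal-pass — 1 of the 4.

1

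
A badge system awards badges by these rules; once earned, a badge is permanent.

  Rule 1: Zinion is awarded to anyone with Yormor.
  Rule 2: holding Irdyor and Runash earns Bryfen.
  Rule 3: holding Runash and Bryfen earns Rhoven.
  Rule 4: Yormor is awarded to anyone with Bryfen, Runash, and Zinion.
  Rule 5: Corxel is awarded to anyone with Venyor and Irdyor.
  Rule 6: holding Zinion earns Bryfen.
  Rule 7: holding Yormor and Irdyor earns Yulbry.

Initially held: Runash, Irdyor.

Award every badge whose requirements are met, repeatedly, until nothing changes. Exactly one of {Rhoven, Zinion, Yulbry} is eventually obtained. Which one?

With Irdyor and Runash, Bryfen is earned (Rule 2).
With Runash and Bryfen, Rhoven is earned (Rule 3).
Zinion would need Yormor (Rule 1), but Yormor is never earned. Yulbry would need Yormor and Irdyor (Rule 7), but Yormor is never earned.

Rhoven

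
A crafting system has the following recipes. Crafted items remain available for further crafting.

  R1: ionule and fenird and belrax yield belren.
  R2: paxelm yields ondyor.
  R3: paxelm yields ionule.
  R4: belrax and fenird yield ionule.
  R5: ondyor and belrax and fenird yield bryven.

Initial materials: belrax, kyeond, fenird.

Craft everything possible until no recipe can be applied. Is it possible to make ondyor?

No

ondyor would need paxelm (R2), but paxelm is never obtained.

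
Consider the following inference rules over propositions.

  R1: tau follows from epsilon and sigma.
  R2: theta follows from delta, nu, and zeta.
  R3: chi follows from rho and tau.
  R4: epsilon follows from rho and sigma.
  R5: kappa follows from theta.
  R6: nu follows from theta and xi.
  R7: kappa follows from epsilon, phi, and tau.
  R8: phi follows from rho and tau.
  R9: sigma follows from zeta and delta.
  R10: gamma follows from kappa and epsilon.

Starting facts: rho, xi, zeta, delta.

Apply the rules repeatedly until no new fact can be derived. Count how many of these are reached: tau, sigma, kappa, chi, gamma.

From zeta and delta, R9 gives sigma.
From rho and sigma, R4 gives epsilon.
epsilon and sigma hold, so tau follows (R1).
rho and tau hold, so chi follows (R3).
From rho and tau, R8 gives phi.
From epsilon, phi, and tau, R7 gives kappa.
From kappa and epsilon, R10 gives gamma.
tau: reached.
sigma: reached.
kappa: reached.
chi: reached.
gamma: reached.
All 5 are reached.

5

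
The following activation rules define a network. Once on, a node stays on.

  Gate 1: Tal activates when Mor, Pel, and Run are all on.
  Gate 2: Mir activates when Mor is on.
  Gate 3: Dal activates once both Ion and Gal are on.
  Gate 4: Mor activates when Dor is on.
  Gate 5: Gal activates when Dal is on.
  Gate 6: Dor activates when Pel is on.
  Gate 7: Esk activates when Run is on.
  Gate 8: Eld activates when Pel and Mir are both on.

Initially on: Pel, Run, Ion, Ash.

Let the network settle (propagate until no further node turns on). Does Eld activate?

Yes

Gate 6: Pel on → Dor on.
Gate 4: Dor on → Mor on.
Gate 2: Mor on → Mir on.
Gate 8: Pel and Mir on → Eld on.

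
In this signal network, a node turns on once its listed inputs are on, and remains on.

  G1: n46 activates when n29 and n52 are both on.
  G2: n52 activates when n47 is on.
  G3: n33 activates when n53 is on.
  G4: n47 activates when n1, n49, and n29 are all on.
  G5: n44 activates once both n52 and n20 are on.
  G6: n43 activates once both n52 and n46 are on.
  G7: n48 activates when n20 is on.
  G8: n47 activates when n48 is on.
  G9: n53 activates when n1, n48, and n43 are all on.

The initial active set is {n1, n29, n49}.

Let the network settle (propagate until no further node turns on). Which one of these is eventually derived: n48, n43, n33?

G4: n1, n49, and n29 on → n47 on.
G2: n47 on → n52 on.
n29 and n52 are on, so n46 activates (G1).
n52 and n46 are on, so n43 activates (G6).
n33 would need n53 (G3), but n53 never turns on. n48 would need n20 (G7), but n20 never turns on.

n43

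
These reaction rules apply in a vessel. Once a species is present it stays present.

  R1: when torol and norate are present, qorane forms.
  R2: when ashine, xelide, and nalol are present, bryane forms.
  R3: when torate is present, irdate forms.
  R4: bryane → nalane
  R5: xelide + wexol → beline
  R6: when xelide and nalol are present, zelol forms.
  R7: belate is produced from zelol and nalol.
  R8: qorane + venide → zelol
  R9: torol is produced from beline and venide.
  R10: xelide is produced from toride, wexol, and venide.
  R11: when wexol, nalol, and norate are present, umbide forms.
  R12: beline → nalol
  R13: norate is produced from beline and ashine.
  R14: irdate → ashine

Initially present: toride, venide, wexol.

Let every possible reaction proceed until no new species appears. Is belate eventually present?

toride, wexol, and venide present → xelide forms (R10).
xelide and wexol present → beline forms (R5).
beline present → nalol forms (R12).
xelide and nalol present → zelol forms (R6).
zelol and nalol present → belate forms (R7).

Yes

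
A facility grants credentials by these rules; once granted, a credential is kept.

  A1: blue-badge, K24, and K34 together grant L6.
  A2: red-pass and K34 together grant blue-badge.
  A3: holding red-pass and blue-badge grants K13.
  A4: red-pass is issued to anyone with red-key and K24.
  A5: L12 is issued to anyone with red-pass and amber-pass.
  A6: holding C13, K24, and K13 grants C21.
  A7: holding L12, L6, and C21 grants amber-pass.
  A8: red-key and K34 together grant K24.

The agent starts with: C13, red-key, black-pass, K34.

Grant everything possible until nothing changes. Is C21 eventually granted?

Yes

Holding red-key and K34 grants K24 (A8).
Holding red-key and K24 grants red-pass (A4).
Holding red-pass and K34 grants blue-badge (A2).
Holding red-pass and blue-badge grants K13 (A3).
Holding C13, K24, and K13 grants C21 (A6).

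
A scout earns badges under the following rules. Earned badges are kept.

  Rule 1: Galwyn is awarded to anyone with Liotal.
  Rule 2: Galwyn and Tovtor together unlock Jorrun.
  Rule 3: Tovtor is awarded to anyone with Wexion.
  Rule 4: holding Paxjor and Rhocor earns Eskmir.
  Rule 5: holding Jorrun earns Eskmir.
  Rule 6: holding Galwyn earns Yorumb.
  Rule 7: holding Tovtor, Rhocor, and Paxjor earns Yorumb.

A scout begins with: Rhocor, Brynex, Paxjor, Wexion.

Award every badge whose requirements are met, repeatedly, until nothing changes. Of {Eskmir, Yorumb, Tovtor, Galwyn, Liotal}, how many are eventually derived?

With Paxjor and Rhocor, Eskmir is earned (Rule 4).
With Wexion, Tovtor is earned (Rule 3).
With Tovtor, Rhocor, and Paxjor, Yorumb is earned (Rule 7).
Eskmir: reached.
Yorumb: reached.
Tovtor: reached.
Galwyn would need Liotal (Rule 1), but Liotal is never earned.
No rule produces Liotal, and it is not given.
Reached: Eskmir, Yorumb, and Tovtor — 3 of the 5.

3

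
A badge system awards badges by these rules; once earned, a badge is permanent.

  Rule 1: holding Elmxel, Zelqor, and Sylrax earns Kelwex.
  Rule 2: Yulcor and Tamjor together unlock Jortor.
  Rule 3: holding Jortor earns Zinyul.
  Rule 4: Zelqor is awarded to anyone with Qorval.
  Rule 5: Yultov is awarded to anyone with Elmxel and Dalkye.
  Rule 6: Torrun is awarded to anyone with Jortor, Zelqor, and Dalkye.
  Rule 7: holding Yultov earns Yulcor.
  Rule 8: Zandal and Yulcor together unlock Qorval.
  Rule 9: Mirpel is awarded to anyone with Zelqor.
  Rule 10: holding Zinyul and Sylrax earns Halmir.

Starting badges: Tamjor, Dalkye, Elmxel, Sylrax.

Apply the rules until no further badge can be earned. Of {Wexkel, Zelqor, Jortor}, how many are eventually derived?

1

With Elmxel and Dalkye, Yultov is earned (Rule 5).
With Yultov, Yulcor is earned (Rule 7).
With Yulcor and Tamjor, Jortor is earned (Rule 2).
No rule produces Wexkel, and it is not given.
Zelqor would need Qorval (Rule 4), but Qorval is never earned.
Jortor: reached.
Reached: Jortor — 1 of the 3.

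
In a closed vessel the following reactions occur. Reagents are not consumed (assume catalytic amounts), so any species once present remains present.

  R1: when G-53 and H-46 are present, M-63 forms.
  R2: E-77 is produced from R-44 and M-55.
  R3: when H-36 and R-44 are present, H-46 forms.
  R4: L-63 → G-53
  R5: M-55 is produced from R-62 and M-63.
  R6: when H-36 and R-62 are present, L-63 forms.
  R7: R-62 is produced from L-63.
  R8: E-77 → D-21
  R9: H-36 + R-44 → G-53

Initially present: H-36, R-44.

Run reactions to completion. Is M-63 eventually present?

Yes

H-36 and R-44 present → G-53 forms (R9).
H-36 and R-44 present → H-46 forms (R3).
G-53 and H-46 present → M-63 forms (R1).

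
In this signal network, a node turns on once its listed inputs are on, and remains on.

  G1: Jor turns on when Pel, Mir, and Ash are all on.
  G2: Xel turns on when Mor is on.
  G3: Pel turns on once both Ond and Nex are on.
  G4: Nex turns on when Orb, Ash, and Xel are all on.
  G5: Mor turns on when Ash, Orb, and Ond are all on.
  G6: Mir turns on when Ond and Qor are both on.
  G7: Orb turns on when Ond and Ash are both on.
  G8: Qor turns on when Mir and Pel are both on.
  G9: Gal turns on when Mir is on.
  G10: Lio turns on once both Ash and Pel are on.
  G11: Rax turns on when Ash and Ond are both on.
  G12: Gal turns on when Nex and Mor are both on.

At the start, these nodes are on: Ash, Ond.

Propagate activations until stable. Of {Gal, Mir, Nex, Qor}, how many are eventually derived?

2

G7: Ond and Ash on → Orb on.
G5: Ash, Orb, and Ond on → Mor on.
G2: Mor on → Xel on.
G4: Orb, Ash, and Xel on → Nex on.
G12: Nex and Mor on → Gal on.
Gal: reached.
Mir would need Ond and Qor (G6), but Qor never turns on.
Nex: reached.
Qor would need Mir and Pel (G8), but Mir never turns on.
Reached: Gal and Nex — 2 of the 4.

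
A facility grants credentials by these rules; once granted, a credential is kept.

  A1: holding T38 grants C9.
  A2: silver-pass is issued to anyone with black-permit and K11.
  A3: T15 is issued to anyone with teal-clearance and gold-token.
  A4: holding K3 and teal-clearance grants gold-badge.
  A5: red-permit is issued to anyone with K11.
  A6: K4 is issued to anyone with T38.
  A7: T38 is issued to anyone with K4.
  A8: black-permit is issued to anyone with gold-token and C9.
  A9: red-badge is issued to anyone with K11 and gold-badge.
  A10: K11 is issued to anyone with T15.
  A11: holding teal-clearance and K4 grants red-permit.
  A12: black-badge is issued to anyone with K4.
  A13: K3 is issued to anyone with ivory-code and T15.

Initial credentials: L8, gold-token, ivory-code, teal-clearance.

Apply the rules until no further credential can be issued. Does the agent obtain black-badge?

No

black-badge would need K4 (A12), but K4 is never granted.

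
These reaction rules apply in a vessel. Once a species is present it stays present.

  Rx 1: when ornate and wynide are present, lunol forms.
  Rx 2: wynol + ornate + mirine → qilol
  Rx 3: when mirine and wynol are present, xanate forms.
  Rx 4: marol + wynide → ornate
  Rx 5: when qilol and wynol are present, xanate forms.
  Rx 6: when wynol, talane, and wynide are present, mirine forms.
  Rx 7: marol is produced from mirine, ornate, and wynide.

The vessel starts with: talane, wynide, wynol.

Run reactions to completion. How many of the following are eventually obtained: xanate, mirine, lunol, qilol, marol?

wynol, talane, and wynide present → mirine forms (Rx 6).
mirine and wynol present → xanate forms (Rx 3).
xanate: reached.
mirine: reached.
lunol would need ornate and wynide (Rx 1), but ornate never forms.
qilol would need wynol, ornate, and mirine (Rx 2), but ornate never forms.
marol would need mirine, ornate, and wynide (Rx 7), but ornate never forms.
Reached: xanate and mirine — 2 of the 5.

2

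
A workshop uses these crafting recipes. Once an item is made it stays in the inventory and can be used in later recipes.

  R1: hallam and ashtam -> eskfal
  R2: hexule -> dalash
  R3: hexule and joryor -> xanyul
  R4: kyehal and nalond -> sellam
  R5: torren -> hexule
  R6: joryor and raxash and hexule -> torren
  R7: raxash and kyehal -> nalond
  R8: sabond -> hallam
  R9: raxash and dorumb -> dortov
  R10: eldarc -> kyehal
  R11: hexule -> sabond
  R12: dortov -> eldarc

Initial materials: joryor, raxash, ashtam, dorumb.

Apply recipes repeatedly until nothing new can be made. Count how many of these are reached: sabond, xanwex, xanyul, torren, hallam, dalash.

sabond would need hexule (R11), but hexule is never obtained.
No rule produces xanwex, and it is not given.
xanyul would need hexule and joryor (R3), but hexule is never obtained.
torren would need joryor, raxash, and hexule (R6), but hexule is never obtained.
hallam would need sabond (R8), but sabond is never obtained.
dalash would need hexule (R2), but hexule is never obtained.
None of the 6 are reached.

0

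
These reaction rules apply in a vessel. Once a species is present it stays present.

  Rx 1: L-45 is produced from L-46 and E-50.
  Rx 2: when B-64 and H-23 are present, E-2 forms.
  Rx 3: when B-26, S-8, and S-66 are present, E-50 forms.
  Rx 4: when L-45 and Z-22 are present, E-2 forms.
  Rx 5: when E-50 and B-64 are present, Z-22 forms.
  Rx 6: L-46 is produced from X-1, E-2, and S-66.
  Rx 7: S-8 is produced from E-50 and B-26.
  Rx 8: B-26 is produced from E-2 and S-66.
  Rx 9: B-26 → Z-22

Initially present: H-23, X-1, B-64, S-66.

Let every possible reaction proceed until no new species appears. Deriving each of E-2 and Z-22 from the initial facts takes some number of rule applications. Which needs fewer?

E-2

E-2: B-64 and H-23 present → E-2 forms (Rx 2). [1 rule application]
Z-22: B-64 and H-23 present → E-2 forms (Rx 2). E-2 and S-66 present → B-26 forms (Rx 8). B-26 present → Z-22 forms (Rx 9). [3 rule applications]
E-2 needs fewer.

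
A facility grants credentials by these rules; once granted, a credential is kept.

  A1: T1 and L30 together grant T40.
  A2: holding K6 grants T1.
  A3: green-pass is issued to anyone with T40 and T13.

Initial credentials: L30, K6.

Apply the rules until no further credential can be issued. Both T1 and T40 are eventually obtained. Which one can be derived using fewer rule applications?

T1

T1: Holding K6 grants T1 (A2). [1 rule application]
T40: Holding K6 grants T1 (A2). Holding T1 and L30 grants T40 (A1). [2 rule applications]
T1 needs fewer.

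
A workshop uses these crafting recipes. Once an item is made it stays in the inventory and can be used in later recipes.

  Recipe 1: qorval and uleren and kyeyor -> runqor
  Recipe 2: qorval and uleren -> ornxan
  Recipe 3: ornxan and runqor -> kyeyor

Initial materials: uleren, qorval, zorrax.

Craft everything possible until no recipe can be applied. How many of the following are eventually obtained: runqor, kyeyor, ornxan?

Using Recipe 2, qorval and uleren make ornxan.
runqor would need qorval, uleren, and kyeyor (Recipe 1), but kyeyor is never obtained.
kyeyor would need ornxan and runqor (Recipe 3), but runqor is never obtained.
ornxan: reached.
Reached: ornxan — 1 of the 3.

1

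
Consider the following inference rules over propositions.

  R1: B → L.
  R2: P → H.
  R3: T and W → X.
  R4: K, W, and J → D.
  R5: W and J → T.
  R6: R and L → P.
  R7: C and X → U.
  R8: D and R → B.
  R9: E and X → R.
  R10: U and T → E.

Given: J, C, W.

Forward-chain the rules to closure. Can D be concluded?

D would need K, W, and J (R4), but K is never established.

No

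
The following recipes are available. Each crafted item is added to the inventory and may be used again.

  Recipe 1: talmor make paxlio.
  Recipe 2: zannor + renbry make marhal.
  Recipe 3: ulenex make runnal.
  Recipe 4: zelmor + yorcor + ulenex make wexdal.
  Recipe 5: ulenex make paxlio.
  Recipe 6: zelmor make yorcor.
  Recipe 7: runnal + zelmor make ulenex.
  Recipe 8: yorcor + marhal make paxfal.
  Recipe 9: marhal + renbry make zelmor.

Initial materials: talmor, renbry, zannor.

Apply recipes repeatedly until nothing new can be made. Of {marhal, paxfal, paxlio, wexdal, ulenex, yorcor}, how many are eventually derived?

zannor + renbry → marhal (Recipe 2).
Using Recipe 1, talmor makes paxlio.
Using Recipe 9, marhal and renbry make zelmor.
zelmor → yorcor (Recipe 6).
Using Recipe 8, yorcor and marhal make paxfal.
marhal: reached.
paxfal: reached.
paxlio: reached.
wexdal would need zelmor, yorcor, and ulenex (Recipe 4), but ulenex is never obtained.
ulenex would need runnal and zelmor (Recipe 7), but runnal is never obtained.
yorcor: reached.
Reached: marhal, paxfal, paxlio, and yorcor — 4 of the 6.

4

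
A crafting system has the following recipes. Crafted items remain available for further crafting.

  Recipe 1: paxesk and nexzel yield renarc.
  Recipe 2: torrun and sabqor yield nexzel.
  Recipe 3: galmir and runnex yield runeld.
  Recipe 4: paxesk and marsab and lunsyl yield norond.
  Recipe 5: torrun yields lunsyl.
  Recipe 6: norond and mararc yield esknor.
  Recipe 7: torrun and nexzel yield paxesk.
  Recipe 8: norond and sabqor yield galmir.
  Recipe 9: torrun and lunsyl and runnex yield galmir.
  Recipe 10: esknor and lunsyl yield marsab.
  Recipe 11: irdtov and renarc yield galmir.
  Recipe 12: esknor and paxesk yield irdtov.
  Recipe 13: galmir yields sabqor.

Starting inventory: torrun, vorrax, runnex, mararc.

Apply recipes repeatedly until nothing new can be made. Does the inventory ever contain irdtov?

irdtov would need esknor and paxesk (Recipe 12), but esknor is never obtained.

No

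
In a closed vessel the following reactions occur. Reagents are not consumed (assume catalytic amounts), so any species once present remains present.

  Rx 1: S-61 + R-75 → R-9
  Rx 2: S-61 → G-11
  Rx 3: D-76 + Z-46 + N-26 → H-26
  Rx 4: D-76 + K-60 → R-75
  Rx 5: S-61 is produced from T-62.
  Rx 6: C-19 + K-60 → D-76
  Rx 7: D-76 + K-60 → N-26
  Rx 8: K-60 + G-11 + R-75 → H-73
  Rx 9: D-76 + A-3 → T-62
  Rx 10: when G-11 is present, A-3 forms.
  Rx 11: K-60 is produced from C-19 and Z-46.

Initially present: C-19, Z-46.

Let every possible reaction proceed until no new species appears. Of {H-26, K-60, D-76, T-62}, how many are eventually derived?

C-19 and Z-46 present → K-60 forms (Rx 11).
C-19 and K-60 present → D-76 forms (Rx 6).
D-76 and K-60 present → N-26 forms (Rx 7).
D-76, Z-46, and N-26 present → H-26 forms (Rx 3).
H-26: reached.
K-60: reached.
D-76: reached.
T-62 would need D-76 and A-3 (Rx 9), but A-3 never forms.
Reached: H-26, K-60, and D-76 — 3 of the 4.

3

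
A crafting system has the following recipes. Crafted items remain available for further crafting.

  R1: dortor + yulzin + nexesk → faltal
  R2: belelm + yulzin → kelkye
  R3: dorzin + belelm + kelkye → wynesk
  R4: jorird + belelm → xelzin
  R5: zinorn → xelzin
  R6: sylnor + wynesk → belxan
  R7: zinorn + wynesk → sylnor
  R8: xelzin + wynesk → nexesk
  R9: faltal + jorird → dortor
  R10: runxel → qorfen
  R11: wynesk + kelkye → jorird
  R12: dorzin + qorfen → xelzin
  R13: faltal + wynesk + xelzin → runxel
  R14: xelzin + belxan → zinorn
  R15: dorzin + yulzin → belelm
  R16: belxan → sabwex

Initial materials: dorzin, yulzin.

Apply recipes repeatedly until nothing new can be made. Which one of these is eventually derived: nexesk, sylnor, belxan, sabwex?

Using R15, dorzin and yulzin make belelm.
belelm + yulzin → kelkye (R2).
Using R3, dorzin, belelm, and kelkye make wynesk.
wynesk + kelkye → jorird (R11).
Using R4, jorird and belelm make xelzin.
xelzin + wynesk → nexesk (R8).
sabwex would need belxan (R16), but belxan is never obtained. belxan would need sylnor and wynesk (R6), but sylnor is never obtained. sylnor would need zinorn and wynesk (R7), but zinorn is never obtained.

nexesk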